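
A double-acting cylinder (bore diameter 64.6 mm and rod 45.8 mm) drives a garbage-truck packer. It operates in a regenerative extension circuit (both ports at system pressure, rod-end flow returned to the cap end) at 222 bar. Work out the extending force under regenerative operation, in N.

F ≈ 36600 N

With equal pressure on both faces, forces on the annular region cancel; the net push is pressure × rod cross-section.
Rod cross-section A_rod = π/4 × (45.8 mm)² = 1647 mm^2
F = P × A_rod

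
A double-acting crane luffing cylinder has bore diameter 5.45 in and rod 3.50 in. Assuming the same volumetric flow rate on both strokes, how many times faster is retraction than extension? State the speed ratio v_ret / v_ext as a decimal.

v_ret/v_ext ≈ 1.70

Cap-side area A_cap = π/4 × (5.45 in)² = 23.33 in^2
Rod-side annular area A_ann = π/4 × (5.45² − 3.50²) = 13.71 in^2
For equal Q, v ∝ 1/A, so v_ret/v_ext = A_cap/A_ann.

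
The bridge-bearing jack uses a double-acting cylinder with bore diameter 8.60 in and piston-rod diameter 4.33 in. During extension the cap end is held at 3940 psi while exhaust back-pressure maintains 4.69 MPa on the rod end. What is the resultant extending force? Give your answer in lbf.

F ≈ 1.99e5 lbf

Cap-side area A_cap = π/4 × (8.60 in)² = 58.09 in^2
Rod-side annular area A_ann = π/4 × (8.60² − 4.33²) = 43.36 in^2
Net thrust = P_cap·A_cap − P_rod·A_ann = 2.289e5 lbf − 29500 lbf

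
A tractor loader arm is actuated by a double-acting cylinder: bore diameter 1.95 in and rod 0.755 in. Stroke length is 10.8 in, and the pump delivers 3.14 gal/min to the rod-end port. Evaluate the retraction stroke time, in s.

t ≈ 2.27 s

Rod-side annular area A_ann = π/4 × (1.95² − 0.755²) = 2.539 in^2
Swept volume V = A × L; t = V / Q = A·L / Q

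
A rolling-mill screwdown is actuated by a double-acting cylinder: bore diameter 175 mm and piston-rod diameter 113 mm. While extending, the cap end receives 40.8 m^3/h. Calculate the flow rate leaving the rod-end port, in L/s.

Q_out ≈ 6.61 L/s

Cap-side area A_cap = π/4 × (175 mm)² = 24050 mm^2
Rod-side annular area A_ann = π/4 × (175² − 113²) = 14020 mm^2
Piston speed v = Q_in/A_cap; rod-end outflow Q_out = v × A_ann = Q_in × A_ann/A_cap.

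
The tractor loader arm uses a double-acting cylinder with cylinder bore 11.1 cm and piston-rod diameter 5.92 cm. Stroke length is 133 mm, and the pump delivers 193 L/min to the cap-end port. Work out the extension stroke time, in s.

t ≈ 0.400 s

Cap-side area A_cap = π/4 × (11.1 cm)² = 96.77 cm^2
Swept volume V = A × L; t = V / Q = A·L / Q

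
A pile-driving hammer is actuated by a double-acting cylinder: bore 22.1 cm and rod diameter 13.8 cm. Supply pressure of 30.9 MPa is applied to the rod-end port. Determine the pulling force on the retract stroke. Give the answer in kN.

F ≈ 723 kN

Rod-side annular area A_ann = π/4 × (22.1² − 13.8²) = 234.0 cm^2
On retraction the pressure acts on the annular area (bore minus rod).
F = P × A_ann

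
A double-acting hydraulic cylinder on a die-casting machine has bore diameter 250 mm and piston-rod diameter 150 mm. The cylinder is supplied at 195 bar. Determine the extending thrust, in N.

Cap-side area A_cap = π/4 × (250 mm)² = 49090 mm^2
F = P × A_cap = 195 bar × A_cap

F ≈ 9.57e5 N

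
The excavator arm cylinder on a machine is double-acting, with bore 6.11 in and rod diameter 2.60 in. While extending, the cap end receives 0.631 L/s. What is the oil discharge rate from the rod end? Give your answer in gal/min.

Q_out ≈ 8.19 gal/min

Cap-side area A_cap = π/4 × (6.11 in)² = 29.32 in^2
Rod-side annular area A_ann = π/4 × (6.11² − 2.60²) = 24.01 in^2
Piston speed v = Q_in/A_cap; rod-end outflow Q_out = v × A_ann = Q_in × A_ann/A_cap.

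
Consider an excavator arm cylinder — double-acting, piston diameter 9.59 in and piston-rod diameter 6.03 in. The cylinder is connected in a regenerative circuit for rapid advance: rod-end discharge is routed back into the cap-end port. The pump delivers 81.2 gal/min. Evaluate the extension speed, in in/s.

v ≈ 10.9 in/s

In regeneration the rod-end outflow joins the pump flow into the cap end, so the net volume the pump must supply per unit advance equals the rod cross-section area.
Rod cross-section A_rod = π/4 × (6.03 in)² = 28.56 in^2
v = Q_pump / A_rod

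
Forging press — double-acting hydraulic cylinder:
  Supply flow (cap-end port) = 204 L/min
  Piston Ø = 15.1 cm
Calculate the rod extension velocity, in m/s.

Cap-side area A_cap = π/4 × (15.1 cm)² = 179.1 cm^2
v = Q / A

v ≈ 0.190 m/s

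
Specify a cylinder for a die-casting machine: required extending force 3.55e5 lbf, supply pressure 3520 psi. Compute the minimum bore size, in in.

Extension force acts on the full piston face: F = P × (π/4)D².
D = √(4F / (πP)) = √(4 × 3.55e5 lbf / (π × 3520 psi))

D ≈ 11.3 in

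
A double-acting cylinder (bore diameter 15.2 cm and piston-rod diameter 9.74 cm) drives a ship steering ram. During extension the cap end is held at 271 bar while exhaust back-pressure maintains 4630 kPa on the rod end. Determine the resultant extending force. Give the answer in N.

F ≈ 4.42e5 N

Cap-side area A_cap = π/4 × (15.2 cm)² = 181.5 cm^2
Rod-side annular area A_ann = π/4 × (15.2² − 9.74²) = 106.9 cm^2
Net thrust = P_cap·A_cap − P_rod·A_ann = 4.918e5 N − 49520 N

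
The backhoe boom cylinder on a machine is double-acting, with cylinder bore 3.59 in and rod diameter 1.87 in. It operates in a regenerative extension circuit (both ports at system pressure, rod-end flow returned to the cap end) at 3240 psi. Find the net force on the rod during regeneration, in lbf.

With equal pressure on both faces, forces on the annular region cancel; the net push is pressure × rod cross-section.
Rod cross-section A_rod = π/4 × (1.87 in)² = 2.746 in^2
F = P × A_rod

F ≈ 8900 lbf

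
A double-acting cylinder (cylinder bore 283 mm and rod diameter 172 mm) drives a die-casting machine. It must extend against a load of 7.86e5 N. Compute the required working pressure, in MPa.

P ≈ 12.5 MPa

Cap-side area A_cap = π/4 × (283 mm)² = 62900 mm^2
P = F / A = 7.86e5 N / A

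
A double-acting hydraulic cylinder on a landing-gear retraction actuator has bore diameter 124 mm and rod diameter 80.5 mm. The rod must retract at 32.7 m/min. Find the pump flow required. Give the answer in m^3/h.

Rod-side annular area A_ann = π/4 × (124² − 80.5²) = 6987 mm^2
Q = A × v

Q ≈ 13.7 m^3/h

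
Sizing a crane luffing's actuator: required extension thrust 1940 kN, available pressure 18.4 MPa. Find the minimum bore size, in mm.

Extension force acts on the full piston face: F = P × (π/4)D².
D = √(4F / (πP)) = √(4 × 1940 kN / (π × 18.4 MPa))

D ≈ 366 mm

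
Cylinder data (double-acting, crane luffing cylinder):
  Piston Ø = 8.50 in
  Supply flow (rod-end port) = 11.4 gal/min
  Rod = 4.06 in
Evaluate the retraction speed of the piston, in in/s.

v ≈ 1.00 in/s

Rod-side annular area A_ann = π/4 × (8.50² − 4.06²) = 43.80 in^2
Flow into the rod-end port fills the annular volume.
v = Q / A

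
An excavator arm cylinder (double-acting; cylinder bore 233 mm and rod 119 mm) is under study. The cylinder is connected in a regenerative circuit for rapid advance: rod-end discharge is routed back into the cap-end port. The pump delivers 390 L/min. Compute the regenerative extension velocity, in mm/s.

v ≈ 584 mm/s

In regeneration the rod-end outflow joins the pump flow into the cap end, so the net volume the pump must supply per unit advance equals the rod cross-section area.
Rod cross-section A_rod = π/4 × (119 mm)² = 11120 mm^2
v = Q_pump / A_rod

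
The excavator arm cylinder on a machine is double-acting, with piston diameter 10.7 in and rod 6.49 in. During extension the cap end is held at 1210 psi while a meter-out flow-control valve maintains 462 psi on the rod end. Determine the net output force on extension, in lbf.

Cap-side area A_cap = π/4 × (10.7 in)² = 89.92 in^2
Rod-side annular area A_ann = π/4 × (10.7² − 6.49²) = 56.84 in^2
Net thrust = P_cap·A_cap − P_rod·A_ann = 1.088e5 lbf − 26260 lbf

F ≈ 82500 lbf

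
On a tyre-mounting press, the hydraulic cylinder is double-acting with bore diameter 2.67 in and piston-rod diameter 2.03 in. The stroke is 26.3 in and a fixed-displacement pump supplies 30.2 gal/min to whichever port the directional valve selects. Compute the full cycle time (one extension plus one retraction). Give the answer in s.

Cap-side area A_cap = π/4 × (2.67 in)² = 5.599 in^2
Rod-side annular area A_ann = π/4 × (2.67² − 2.03²) = 2.362 in^2
t_ext = A_cap·L/Q = 1.266 s
t_ret = A_ann·L/Q = 0.5344 s
t_cycle = t_ext + t_ret

t ≈ 1.80 s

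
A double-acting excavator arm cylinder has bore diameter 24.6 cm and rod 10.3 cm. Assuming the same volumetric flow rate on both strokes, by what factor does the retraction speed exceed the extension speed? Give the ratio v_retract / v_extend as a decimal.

v_ret/v_ext ≈ 1.21

Cap-side area A_cap = π/4 × (24.6 cm)² = 475.3 cm^2
Rod-side annular area A_ann = π/4 × (24.6² − 10.3²) = 392.0 cm^2
For equal Q, v ∝ 1/A, so v_ret/v_ext = A_cap/A_ann.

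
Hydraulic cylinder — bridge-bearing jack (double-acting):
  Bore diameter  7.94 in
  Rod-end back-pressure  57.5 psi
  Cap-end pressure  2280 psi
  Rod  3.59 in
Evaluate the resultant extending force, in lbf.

F ≈ 1.11e5 lbf

Cap-side area A_cap = π/4 × (7.94 in)² = 49.51 in^2
Rod-side annular area A_ann = π/4 × (7.94² − 3.59²) = 39.39 in^2
Net thrust = P_cap·A_cap − P_rod·A_ann = 1.129e5 lbf − 2265 lbf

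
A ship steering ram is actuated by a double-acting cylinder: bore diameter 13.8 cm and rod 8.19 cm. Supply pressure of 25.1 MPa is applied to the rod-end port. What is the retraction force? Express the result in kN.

F ≈ 243 kN

Rod-side annular area A_ann = π/4 × (13.8² − 8.19²) = 96.89 cm^2
On retraction the pressure acts on the annular area (bore minus rod).
F = P × A_ann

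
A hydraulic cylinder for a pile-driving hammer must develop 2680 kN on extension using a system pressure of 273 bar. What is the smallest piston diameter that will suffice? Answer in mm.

Extension force acts on the full piston face: F = P × (π/4)D².
D = √(4F / (πP)) = √(4 × 2680 kN / (π × 273 bar))

D ≈ 354 mm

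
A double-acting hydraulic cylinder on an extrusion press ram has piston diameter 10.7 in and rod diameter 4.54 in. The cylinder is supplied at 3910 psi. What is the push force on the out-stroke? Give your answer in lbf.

F ≈ 3.52e5 lbf

Cap-side area A_cap = π/4 × (10.7 in)² = 89.92 in^2
F = P × A_cap = 3910 psi × A_cap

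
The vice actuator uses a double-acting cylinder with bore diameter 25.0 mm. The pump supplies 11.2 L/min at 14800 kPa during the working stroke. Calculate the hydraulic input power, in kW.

W ≈ 2.76 kW

Hydraulic power = P × Q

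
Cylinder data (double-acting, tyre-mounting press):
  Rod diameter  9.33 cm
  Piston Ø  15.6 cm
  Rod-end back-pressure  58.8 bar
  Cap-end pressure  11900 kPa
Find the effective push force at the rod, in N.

F ≈ 1.55e5 N

Cap-side area A_cap = π/4 × (15.6 cm)² = 191.1 cm^2
Rod-side annular area A_ann = π/4 × (15.6² − 9.33²) = 122.8 cm^2
Net thrust = P_cap·A_cap − P_rod·A_ann = 2.275e5 N − 72190 N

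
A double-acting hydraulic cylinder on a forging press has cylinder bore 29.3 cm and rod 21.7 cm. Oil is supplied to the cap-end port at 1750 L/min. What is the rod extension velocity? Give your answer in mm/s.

Cap-side area A_cap = π/4 × (29.3 cm)² = 674.3 cm^2
v = Q / A

v ≈ 433 mm/s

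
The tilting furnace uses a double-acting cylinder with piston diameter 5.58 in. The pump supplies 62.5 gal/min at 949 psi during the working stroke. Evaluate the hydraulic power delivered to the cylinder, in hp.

Hydraulic power = P × Q

W ≈ 34.6 hp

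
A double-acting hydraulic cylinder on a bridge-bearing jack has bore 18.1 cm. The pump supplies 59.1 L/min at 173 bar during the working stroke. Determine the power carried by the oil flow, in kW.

Hydraulic power = P × Q

W ≈ 17.0 kW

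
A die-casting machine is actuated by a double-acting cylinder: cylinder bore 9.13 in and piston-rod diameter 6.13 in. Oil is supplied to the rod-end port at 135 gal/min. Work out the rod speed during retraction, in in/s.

Rod-side annular area A_ann = π/4 × (9.13² − 6.13²) = 35.96 in^2
Flow into the rod-end port fills the annular volume.
v = Q / A

v ≈ 14.5 in/s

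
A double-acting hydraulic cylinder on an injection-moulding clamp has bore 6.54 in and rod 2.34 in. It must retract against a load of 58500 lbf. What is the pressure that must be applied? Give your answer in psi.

P ≈ 2000 psi

Rod-side annular area A_ann = π/4 × (6.54² − 2.34²) = 29.29 in^2
Retraction: pressure acts on the annular area.
P = F / A = 58500 lbf / A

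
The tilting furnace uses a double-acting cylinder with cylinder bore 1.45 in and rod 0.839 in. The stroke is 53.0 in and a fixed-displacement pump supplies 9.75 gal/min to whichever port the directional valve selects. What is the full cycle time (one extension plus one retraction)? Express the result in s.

Cap-side area A_cap = π/4 × (1.45 in)² = 1.651 in^2
Rod-side annular area A_ann = π/4 × (1.45² − 0.839²) = 1.098 in^2
t_ext = A_cap·L/Q = 2.332 s
t_ret = A_ann·L/Q = 1.551 s
t_cycle = t_ext + t_ret

t ≈ 3.88 s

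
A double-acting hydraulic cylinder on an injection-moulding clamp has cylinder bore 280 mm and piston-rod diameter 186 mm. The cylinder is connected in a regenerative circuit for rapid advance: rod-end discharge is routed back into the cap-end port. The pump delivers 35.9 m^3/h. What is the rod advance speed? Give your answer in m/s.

v ≈ 0.367 m/s

In regeneration the rod-end outflow joins the pump flow into the cap end, so the net volume the pump must supply per unit advance equals the rod cross-section area.
Rod cross-section A_rod = π/4 × (186 mm)² = 27170 mm^2
v = Q_pump / A_rod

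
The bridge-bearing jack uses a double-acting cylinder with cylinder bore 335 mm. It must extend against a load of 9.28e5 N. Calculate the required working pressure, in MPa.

Cap-side area A_cap = π/4 × (335 mm)² = 88140 mm^2
P = F / A = 9.28e5 N / A

P ≈ 10.5 MPa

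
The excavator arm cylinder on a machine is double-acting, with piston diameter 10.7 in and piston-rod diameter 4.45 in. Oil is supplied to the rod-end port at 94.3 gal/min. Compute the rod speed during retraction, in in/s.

v ≈ 4.88 in/s

Rod-side annular area A_ann = π/4 × (10.7² − 4.45²) = 74.37 in^2
Flow into the rod-end port fills the annular volume.
v = Q / A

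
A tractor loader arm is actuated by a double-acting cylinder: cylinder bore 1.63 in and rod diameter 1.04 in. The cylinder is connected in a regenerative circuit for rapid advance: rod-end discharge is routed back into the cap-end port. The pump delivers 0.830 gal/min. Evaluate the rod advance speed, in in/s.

v ≈ 3.76 in/s

In regeneration the rod-end outflow joins the pump flow into the cap end, so the net volume the pump must supply per unit advance equals the rod cross-section area.
Rod cross-section A_rod = π/4 × (1.04 in)² = 0.8495 in^2
v = Q_pump / A_rod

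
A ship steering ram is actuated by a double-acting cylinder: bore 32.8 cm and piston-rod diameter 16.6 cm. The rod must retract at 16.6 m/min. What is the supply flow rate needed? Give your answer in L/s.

Q ≈ 17.4 L/s

Rod-side annular area A_ann = π/4 × (32.8² − 16.6²) = 628.5 cm^2
Q = A × v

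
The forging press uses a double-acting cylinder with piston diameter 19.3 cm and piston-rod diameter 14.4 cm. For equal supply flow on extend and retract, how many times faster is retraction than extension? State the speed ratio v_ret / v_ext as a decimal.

Cap-side area A_cap = π/4 × (19.3 cm)² = 292.6 cm^2
Rod-side annular area A_ann = π/4 × (19.3² − 14.4²) = 129.7 cm^2
For equal Q, v ∝ 1/A, so v_ret/v_ext = A_cap/A_ann.

v_ret/v_ext ≈ 2.26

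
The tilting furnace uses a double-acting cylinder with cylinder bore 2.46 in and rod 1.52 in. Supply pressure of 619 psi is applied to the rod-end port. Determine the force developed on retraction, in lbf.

Rod-side annular area A_ann = π/4 × (2.46² − 1.52²) = 2.938 in^2
On retraction the pressure acts on the annular area (bore minus rod).
F = P × A_ann

F ≈ 1820 lbf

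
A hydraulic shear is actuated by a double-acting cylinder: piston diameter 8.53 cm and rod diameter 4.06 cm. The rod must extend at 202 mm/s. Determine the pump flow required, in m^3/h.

Q ≈ 4.16 m^3/h

Cap-side area A_cap = π/4 × (8.53 cm)² = 57.15 cm^2
Q = A × v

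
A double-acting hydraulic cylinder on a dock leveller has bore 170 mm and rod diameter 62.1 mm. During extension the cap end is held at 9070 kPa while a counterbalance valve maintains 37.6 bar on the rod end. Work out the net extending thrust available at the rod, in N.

F ≈ 1.32e5 N

Cap-side area A_cap = π/4 × (170 mm)² = 22700 mm^2
Rod-side annular area A_ann = π/4 × (170² − 62.1²) = 19670 mm^2
Net thrust = P_cap·A_cap − P_rod·A_ann = 2.059e5 N − 73960 N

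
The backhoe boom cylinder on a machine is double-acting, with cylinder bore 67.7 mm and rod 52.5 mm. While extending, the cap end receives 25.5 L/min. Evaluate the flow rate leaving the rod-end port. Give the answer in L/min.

Cap-side area A_cap = π/4 × (67.7 mm)² = 3600 mm^2
Rod-side annular area A_ann = π/4 × (67.7² − 52.5²) = 1435 mm^2
Piston speed v = Q_in/A_cap; rod-end outflow Q_out = v × A_ann = Q_in × A_ann/A_cap.

Q_out ≈ 10.2 L/min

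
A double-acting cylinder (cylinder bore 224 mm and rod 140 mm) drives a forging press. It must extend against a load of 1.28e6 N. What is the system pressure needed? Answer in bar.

Cap-side area A_cap = π/4 × (224 mm)² = 39410 mm^2
P = F / A = 1.28e6 N / A

P ≈ 325 bar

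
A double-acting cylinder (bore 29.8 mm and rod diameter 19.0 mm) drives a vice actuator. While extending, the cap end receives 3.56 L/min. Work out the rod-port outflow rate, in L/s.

Q_out ≈ 0.0352 L/s

Cap-side area A_cap = π/4 × (29.8 mm)² = 697.5 mm^2
Rod-side annular area A_ann = π/4 × (29.8² − 19.0²) = 413.9 mm^2
Piston speed v = Q_in/A_cap; rod-end outflow Q_out = v × A_ann = Q_in × A_ann/A_cap.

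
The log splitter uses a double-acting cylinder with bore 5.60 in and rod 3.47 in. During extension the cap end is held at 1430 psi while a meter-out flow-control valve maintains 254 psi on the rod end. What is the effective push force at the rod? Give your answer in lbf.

Cap-side area A_cap = π/4 × (5.60 in)² = 24.63 in^2
Rod-side annular area A_ann = π/4 × (5.60² − 3.47²) = 15.17 in^2
Net thrust = P_cap·A_cap − P_rod·A_ann = 35220 lbf − 3854 lbf

F ≈ 31400 lbf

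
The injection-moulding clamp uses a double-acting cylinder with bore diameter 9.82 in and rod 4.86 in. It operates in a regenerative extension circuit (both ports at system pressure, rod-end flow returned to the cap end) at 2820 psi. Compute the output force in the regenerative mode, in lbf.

F ≈ 52300 lbf

With equal pressure on both faces, forces on the annular region cancel; the net push is pressure × rod cross-section.
Rod cross-section A_rod = π/4 × (4.86 in)² = 18.55 in^2
F = P × A_rod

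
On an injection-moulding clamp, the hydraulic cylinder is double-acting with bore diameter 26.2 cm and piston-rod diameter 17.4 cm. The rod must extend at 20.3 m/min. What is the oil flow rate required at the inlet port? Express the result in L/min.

Cap-side area A_cap = π/4 × (26.2 cm)² = 539.1 cm^2
Q = A × v

Q ≈ 1090 L/min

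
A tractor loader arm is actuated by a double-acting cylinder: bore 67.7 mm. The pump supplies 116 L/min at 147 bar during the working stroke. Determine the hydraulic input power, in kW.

W ≈ 28.4 kW

Hydraulic power = P × Q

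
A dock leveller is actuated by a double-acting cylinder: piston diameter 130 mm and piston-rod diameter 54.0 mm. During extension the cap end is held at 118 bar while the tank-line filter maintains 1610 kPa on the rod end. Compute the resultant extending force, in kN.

Cap-side area A_cap = π/4 × (130 mm)² = 13270 mm^2
Rod-side annular area A_ann = π/4 × (130² − 54.0²) = 10980 mm^2
Net thrust = P_cap·A_cap − P_rod·A_ann = 156.6 kN − 17.68 kN

F ≈ 139 kN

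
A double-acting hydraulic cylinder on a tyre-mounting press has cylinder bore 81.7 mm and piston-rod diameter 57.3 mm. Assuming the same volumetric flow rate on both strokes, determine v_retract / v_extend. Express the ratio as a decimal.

Cap-side area A_cap = π/4 × (81.7 mm)² = 5242 mm^2
Rod-side annular area A_ann = π/4 × (81.7² − 57.3²) = 2664 mm^2
For equal Q, v ∝ 1/A, so v_ret/v_ext = A_cap/A_ann.

v_ret/v_ext ≈ 1.97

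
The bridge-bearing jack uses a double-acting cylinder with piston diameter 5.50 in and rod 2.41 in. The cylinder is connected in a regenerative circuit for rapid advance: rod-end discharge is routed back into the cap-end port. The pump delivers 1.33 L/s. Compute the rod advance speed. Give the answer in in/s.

In regeneration the rod-end outflow joins the pump flow into the cap end, so the net volume the pump must supply per unit advance equals the rod cross-section area.
Rod cross-section A_rod = π/4 × (2.41 in)² = 4.562 in^2
v = Q_pump / A_rod

v ≈ 17.8 in/s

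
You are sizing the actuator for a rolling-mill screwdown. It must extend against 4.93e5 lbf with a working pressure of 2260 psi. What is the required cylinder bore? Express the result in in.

D ≈ 16.7 in

Extension force acts on the full piston face: F = P × (π/4)D².
D = √(4F / (πP)) = √(4 × 4.93e5 lbf / (π × 2260 psi))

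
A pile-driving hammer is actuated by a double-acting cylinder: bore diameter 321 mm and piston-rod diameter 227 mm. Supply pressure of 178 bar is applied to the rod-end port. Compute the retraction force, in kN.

F ≈ 720 kN

Rod-side annular area A_ann = π/4 × (321² − 227²) = 40460 mm^2
On retraction the pressure acts on the annular area (bore minus rod).
F = P × A_ann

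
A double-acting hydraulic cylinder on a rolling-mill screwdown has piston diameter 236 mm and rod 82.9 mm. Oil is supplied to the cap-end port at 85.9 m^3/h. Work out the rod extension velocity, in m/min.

v ≈ 32.7 m/min

Cap-side area A_cap = π/4 × (236 mm)² = 43740 mm^2
v = Q / A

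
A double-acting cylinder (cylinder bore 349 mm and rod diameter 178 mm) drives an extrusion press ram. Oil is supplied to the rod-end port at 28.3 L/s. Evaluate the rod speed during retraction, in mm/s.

Rod-side annular area A_ann = π/4 × (349² − 178²) = 70780 mm^2
Flow into the rod-end port fills the annular volume.
v = Q / A

v ≈ 400 mm/s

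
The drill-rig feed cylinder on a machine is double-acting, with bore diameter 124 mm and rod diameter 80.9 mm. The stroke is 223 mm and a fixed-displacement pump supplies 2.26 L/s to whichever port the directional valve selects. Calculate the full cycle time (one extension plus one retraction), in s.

t ≈ 1.88 s

Cap-side area A_cap = π/4 × (124 mm)² = 12080 mm^2
Rod-side annular area A_ann = π/4 × (124² − 80.9²) = 6936 mm^2
t_ext = A_cap·L/Q = 1.192 s
t_ret = A_ann·L/Q = 0.6844 s
t_cycle = t_ext + t_ret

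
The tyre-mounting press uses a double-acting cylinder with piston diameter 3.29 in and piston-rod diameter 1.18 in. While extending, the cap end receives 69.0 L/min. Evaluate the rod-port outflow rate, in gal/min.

Cap-side area A_cap = π/4 × (3.29 in)² = 8.501 in^2
Rod-side annular area A_ann = π/4 × (3.29² − 1.18²) = 7.408 in^2
Piston speed v = Q_in/A_cap; rod-end outflow Q_out = v × A_ann = Q_in × A_ann/A_cap.

Q_out ≈ 15.9 gal/min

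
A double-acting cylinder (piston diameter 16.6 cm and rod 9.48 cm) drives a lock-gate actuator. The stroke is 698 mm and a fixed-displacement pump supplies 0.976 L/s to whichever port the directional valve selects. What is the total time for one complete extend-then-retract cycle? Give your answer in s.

Cap-side area A_cap = π/4 × (16.6 cm)² = 216.4 cm^2
Rod-side annular area A_ann = π/4 × (16.6² − 9.48²) = 145.8 cm^2
t_ext = A_cap·L/Q = 15.48 s
t_ret = A_ann·L/Q = 10.43 s
t_cycle = t_ext + t_ret

t ≈ 25.9 s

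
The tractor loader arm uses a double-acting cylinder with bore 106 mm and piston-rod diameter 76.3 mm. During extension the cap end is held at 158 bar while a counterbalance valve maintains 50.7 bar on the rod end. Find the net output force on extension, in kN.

F ≈ 118 kN

Cap-side area A_cap = π/4 × (106 mm)² = 8825 mm^2
Rod-side annular area A_ann = π/4 × (106² − 76.3²) = 4252 mm^2
Net thrust = P_cap·A_cap − P_rod·A_ann = 139.4 kN − 21.56 kN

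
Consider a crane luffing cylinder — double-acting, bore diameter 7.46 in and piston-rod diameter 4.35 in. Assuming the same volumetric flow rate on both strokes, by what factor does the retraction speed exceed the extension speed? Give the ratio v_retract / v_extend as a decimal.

Cap-side area A_cap = π/4 × (7.46 in)² = 43.71 in^2
Rod-side annular area A_ann = π/4 × (7.46² − 4.35²) = 28.85 in^2
For equal Q, v ∝ 1/A, so v_ret/v_ext = A_cap/A_ann.

v_ret/v_ext ≈ 1.52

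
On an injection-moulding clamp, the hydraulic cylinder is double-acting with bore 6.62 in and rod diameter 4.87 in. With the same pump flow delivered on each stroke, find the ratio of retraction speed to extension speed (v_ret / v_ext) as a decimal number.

Cap-side area A_cap = π/4 × (6.62 in)² = 34.42 in^2
Rod-side annular area A_ann = π/4 × (6.62² − 4.87²) = 15.79 in^2
For equal Q, v ∝ 1/A, so v_ret/v_ext = A_cap/A_ann.

v_ret/v_ext ≈ 2.18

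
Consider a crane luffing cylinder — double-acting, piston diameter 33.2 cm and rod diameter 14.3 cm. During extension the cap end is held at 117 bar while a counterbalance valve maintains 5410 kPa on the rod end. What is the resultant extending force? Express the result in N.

F ≈ 6.31e5 N

Cap-side area A_cap = π/4 × (33.2 cm)² = 865.7 cm^2
Rod-side annular area A_ann = π/4 × (33.2² − 14.3²) = 705.1 cm^2
Net thrust = P_cap·A_cap − P_rod·A_ann = 1.013e6 N − 3.815e5 N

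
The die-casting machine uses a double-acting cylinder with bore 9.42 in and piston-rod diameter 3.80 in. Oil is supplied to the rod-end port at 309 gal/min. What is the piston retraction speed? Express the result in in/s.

v ≈ 20.4 in/s

Rod-side annular area A_ann = π/4 × (9.42² − 3.80²) = 58.35 in^2
Flow into the rod-end port fills the annular volume.
v = Q / A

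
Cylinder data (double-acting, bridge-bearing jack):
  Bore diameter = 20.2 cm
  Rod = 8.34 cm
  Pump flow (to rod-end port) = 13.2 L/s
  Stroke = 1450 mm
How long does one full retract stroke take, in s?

t ≈ 2.92 s

Rod-side annular area A_ann = π/4 × (20.2² − 8.34²) = 265.8 cm^2
Swept volume V = A × L; t = V / Q = A·L / Q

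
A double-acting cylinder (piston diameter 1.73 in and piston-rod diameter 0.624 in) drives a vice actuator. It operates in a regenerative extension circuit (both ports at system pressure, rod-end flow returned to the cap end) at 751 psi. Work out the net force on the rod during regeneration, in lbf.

With equal pressure on both faces, forces on the annular region cancel; the net push is pressure × rod cross-section.
Rod cross-section A_rod = π/4 × (0.624 in)² = 0.3058 in^2
F = P × A_rod

F ≈ 230 lbf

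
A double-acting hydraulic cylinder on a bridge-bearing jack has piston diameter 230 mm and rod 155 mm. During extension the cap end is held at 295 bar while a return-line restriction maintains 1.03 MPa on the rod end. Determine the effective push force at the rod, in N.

F ≈ 1.20e6 N

Cap-side area A_cap = π/4 × (230 mm)² = 41550 mm^2
Rod-side annular area A_ann = π/4 × (230² − 155²) = 22680 mm^2
Net thrust = P_cap·A_cap − P_rod·A_ann = 1.226e6 N − 23360 N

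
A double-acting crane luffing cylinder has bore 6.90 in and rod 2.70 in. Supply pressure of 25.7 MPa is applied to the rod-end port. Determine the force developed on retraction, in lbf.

Rod-side annular area A_ann = π/4 × (6.90² − 2.70²) = 31.67 in^2
On retraction the pressure acts on the annular area (bore minus rod).
F = P × A_ann

F ≈ 1.18e5 lbf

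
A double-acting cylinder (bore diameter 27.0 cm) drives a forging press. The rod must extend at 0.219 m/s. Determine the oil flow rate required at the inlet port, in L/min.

Cap-side area A_cap = π/4 × (27.0 cm)² = 572.6 cm^2
Q = A × v

Q ≈ 752 L/min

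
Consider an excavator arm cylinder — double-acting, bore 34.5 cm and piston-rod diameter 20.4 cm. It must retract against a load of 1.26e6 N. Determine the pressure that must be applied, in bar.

Rod-side annular area A_ann = π/4 × (34.5² − 20.4²) = 608.0 cm^2
Retraction: pressure acts on the annular area.
P = F / A = 1.26e6 N / A

P ≈ 207 bar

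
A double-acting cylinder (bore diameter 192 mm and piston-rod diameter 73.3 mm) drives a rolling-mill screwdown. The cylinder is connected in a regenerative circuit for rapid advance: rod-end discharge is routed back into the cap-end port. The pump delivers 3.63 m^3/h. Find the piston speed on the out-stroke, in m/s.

In regeneration the rod-end outflow joins the pump flow into the cap end, so the net volume the pump must supply per unit advance equals the rod cross-section area.
Rod cross-section A_rod = π/4 × (73.3 mm)² = 4220 mm^2
v = Q_pump / A_rod

v ≈ 0.239 m/s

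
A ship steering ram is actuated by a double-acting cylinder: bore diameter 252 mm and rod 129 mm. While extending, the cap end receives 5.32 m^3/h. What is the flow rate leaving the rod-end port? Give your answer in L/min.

Cap-side area A_cap = π/4 × (252 mm)² = 49880 mm^2
Rod-side annular area A_ann = π/4 × (252² − 129²) = 36810 mm^2
Piston speed v = Q_in/A_cap; rod-end outflow Q_out = v × A_ann = Q_in × A_ann/A_cap.

Q_out ≈ 65.4 L/min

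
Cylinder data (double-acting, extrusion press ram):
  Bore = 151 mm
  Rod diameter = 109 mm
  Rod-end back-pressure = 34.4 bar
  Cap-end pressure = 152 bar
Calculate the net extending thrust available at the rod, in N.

F ≈ 2.43e5 N

Cap-side area A_cap = π/4 × (151 mm)² = 17910 mm^2
Rod-side annular area A_ann = π/4 × (151² − 109²) = 8577 mm^2
Net thrust = P_cap·A_cap − P_rod·A_ann = 2.722e5 N − 29500 N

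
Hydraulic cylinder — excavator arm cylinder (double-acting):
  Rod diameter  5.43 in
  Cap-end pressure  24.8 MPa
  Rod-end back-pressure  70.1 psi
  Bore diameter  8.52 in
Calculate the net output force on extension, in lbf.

F ≈ 2.03e5 lbf

Cap-side area A_cap = π/4 × (8.52 in)² = 57.01 in^2
Rod-side annular area A_ann = π/4 × (8.52² − 5.43²) = 33.85 in^2
Net thrust = P_cap·A_cap − P_rod·A_ann = 2.051e5 lbf − 2373 lbf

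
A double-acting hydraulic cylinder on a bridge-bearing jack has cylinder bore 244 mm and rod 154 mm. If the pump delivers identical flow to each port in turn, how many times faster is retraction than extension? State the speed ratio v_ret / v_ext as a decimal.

Cap-side area A_cap = π/4 × (244 mm)² = 46760 mm^2
Rod-side annular area A_ann = π/4 × (244² − 154²) = 28130 mm^2
For equal Q, v ∝ 1/A, so v_ret/v_ext = A_cap/A_ann.

v_ret/v_ext ≈ 1.66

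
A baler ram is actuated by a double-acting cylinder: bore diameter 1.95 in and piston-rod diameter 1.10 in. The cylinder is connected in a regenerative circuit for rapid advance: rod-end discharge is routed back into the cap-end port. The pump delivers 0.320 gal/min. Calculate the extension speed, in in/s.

In regeneration the rod-end outflow joins the pump flow into the cap end, so the net volume the pump must supply per unit advance equals the rod cross-section area.
Rod cross-section A_rod = π/4 × (1.10 in)² = 0.9503 in^2
v = Q_pump / A_rod

v ≈ 1.30 in/s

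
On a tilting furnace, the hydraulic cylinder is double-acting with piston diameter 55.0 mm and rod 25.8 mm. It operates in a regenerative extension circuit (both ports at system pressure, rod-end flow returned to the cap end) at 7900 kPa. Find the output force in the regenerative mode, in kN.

With equal pressure on both faces, forces on the annular region cancel; the net push is pressure × rod cross-section.
Rod cross-section A_rod = π/4 × (25.8 mm)² = 522.8 mm^2
F = P × A_rod

F ≈ 4.13 kN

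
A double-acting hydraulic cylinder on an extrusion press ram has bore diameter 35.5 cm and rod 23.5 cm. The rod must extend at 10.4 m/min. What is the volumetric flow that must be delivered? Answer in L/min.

Q ≈ 1030 L/min

Cap-side area A_cap = π/4 × (35.5 cm)² = 989.8 cm^2
Q = A × v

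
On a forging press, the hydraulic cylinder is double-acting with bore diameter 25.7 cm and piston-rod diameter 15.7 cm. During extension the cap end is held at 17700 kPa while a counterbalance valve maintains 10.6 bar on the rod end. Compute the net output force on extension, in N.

F ≈ 8.84e5 N

Cap-side area A_cap = π/4 × (25.7 cm)² = 518.7 cm^2
Rod-side annular area A_ann = π/4 × (25.7² − 15.7²) = 325.2 cm^2
Net thrust = P_cap·A_cap − P_rod·A_ann = 9.182e5 N − 34470 N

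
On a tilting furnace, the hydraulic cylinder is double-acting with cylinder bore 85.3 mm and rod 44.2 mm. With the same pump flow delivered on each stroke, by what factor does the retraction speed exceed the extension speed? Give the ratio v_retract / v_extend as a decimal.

v_ret/v_ext ≈ 1.37

Cap-side area A_cap = π/4 × (85.3 mm)² = 5715 mm^2
Rod-side annular area A_ann = π/4 × (85.3² − 44.2²) = 4180 mm^2
For equal Q, v ∝ 1/A, so v_ret/v_ext = A_cap/A_ann.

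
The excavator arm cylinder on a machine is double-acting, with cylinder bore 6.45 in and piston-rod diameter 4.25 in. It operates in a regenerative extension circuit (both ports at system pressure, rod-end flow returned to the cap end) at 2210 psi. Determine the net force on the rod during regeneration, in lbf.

F ≈ 31400 lbf

With equal pressure on both faces, forces on the annular region cancel; the net push is pressure × rod cross-section.
Rod cross-section A_rod = π/4 × (4.25 in)² = 14.19 in^2
F = P × A_rod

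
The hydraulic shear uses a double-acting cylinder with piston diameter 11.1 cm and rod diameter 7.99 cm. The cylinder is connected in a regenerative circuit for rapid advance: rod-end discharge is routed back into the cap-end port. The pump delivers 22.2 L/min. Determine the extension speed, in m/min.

In regeneration the rod-end outflow joins the pump flow into the cap end, so the net volume the pump must supply per unit advance equals the rod cross-section area.
Rod cross-section A_rod = π/4 × (7.99 cm)² = 50.14 cm^2
v = Q_pump / A_rod

v ≈ 4.43 m/min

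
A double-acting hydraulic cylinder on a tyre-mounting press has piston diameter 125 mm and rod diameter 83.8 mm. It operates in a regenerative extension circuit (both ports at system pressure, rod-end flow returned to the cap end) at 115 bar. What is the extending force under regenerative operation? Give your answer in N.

F ≈ 63400 N

With equal pressure on both faces, forces on the annular region cancel; the net push is pressure × rod cross-section.
Rod cross-section A_rod = π/4 × (83.8 mm)² = 5515 mm^2
F = P × A_rod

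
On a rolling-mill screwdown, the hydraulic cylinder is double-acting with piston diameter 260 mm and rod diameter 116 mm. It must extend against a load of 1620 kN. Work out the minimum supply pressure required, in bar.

P ≈ 305 bar

Cap-side area A_cap = π/4 × (260 mm)² = 53090 mm^2
P = F / A = 1620 kN / A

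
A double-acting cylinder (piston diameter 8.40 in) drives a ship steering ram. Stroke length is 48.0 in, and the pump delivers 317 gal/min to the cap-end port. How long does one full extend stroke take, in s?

t ≈ 2.18 s

Cap-side area A_cap = π/4 × (8.40 in)² = 55.42 in^2
Swept volume V = A × L; t = V / Q = A·L / Q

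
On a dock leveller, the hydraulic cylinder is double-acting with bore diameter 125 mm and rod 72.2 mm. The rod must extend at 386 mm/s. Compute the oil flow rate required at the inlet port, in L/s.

Cap-side area A_cap = π/4 × (125 mm)² = 12270 mm^2
Q = A × v

Q ≈ 4.74 L/s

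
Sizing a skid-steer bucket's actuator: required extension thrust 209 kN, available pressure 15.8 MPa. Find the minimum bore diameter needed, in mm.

D ≈ 130 mm

Extension force acts on the full piston face: F = P × (π/4)D².
D = √(4F / (πP)) = √(4 × 209 kN / (π × 15.8 MPa))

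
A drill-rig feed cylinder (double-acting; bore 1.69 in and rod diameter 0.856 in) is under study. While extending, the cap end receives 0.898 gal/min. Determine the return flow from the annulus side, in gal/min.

Q_out ≈ 0.668 gal/min

Cap-side area A_cap = π/4 × (1.69 in)² = 2.243 in^2
Rod-side annular area A_ann = π/4 × (1.69² − 0.856²) = 1.668 in^2
Piston speed v = Q_in/A_cap; rod-end outflow Q_out = v × A_ann = Q_in × A_ann/A_cap.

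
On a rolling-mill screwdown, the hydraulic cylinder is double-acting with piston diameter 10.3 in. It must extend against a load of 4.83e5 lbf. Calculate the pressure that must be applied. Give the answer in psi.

P ≈ 5800 psi

Cap-side area A_cap = π/4 × (10.3 in)² = 83.32 in^2
P = F / A = 4.83e5 lbf / A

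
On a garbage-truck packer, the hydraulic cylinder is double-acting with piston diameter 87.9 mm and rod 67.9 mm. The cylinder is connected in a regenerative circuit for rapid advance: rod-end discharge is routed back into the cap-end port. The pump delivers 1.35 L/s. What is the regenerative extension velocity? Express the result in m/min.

In regeneration the rod-end outflow joins the pump flow into the cap end, so the net volume the pump must supply per unit advance equals the rod cross-section area.
Rod cross-section A_rod = π/4 × (67.9 mm)² = 3621 mm^2
v = Q_pump / A_rod

v ≈ 22.4 m/min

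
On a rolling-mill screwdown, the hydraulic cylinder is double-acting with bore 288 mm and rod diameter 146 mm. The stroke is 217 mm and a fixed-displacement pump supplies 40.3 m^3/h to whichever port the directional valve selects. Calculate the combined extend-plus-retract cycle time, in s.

t ≈ 2.20 s

Cap-side area A_cap = π/4 × (288 mm)² = 65140 mm^2
Rod-side annular area A_ann = π/4 × (288² − 146²) = 48400 mm^2
t_ext = A_cap·L/Q = 1.263 s
t_ret = A_ann·L/Q = 0.9383 s
t_cycle = t_ext + t_ret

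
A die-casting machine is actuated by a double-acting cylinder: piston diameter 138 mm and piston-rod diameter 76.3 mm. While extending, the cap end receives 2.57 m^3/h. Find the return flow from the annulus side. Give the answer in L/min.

Cap-side area A_cap = π/4 × (138 mm)² = 14960 mm^2
Rod-side annular area A_ann = π/4 × (138² − 76.3²) = 10380 mm^2
Piston speed v = Q_in/A_cap; rod-end outflow Q_out = v × A_ann = Q_in × A_ann/A_cap.

Q_out ≈ 29.7 L/min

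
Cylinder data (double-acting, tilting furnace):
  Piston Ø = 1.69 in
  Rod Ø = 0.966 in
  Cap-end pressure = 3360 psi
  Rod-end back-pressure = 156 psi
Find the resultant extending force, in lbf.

Cap-side area A_cap = π/4 × (1.69 in)² = 2.243 in^2
Rod-side annular area A_ann = π/4 × (1.69² − 0.966²) = 1.510 in^2
Net thrust = P_cap·A_cap − P_rod·A_ann = 7537 lbf − 235.6 lbf

F ≈ 7300 lbf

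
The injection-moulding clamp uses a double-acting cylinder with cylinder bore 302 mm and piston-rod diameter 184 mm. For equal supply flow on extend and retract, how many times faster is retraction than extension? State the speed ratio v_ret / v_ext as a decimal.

Cap-side area A_cap = π/4 × (302 mm)² = 71630 mm^2
Rod-side annular area A_ann = π/4 × (302² − 184²) = 45040 mm^2
For equal Q, v ∝ 1/A, so v_ret/v_ext = A_cap/A_ann.

v_ret/v_ext ≈ 1.59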